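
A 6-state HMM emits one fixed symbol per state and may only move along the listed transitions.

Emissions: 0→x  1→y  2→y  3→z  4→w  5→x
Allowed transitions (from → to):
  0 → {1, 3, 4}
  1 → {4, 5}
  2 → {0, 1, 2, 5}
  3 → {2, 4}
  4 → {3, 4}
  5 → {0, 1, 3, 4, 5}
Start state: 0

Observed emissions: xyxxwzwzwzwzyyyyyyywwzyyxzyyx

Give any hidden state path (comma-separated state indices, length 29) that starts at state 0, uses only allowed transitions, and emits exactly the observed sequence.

0,1,5,0,4,3,4,3,4,3,4,3,2,2,2,2,2,2,1,4,4,3,2,2,0,3,2,2,0

  0: obs=x cand={0,5} pick 0 [start]
  1: obs=y cand={1,2} pick 1 [0->1 ok]
  2: obs=x cand={0,5} pick 5 [1->5 ok]
  3: obs=x cand={0,5} pick 0 [5->0 ok]
  4: obs=w cand={4} pick 4 [0->4 ok]
  5: obs=z cand={3} pick 3 [4->3 ok]
  6: obs=w cand={4} pick 4 [3->4 ok]
  7: obs=z cand={3} pick 3 [4->3 ok]
  8: obs=w cand={4} pick 4 [3->4 ok]
  9: obs=z cand={3} pick 3 [4->3 ok]
  10: obs=w cand={4} pick 4 [3->4 ok]
  11: obs=z cand={3} pick 3 [4->3 ok]
  12: obs=y cand={1,2} pick 2 [3->2 ok]
  13: obs=y cand={1,2} pick 2 [2->2 ok]
  14: obs=y cand={1,2} pick 2 [2->2 ok]
  15: obs=y cand={1,2} pick 2 [2->2 ok]
  16: obs=y cand={1,2} pick 2 [2->2 ok]
  17: obs=y cand={1,2} pick 2 [2->2 ok]
  18: obs=y cand={1,2} pick 1 [2->1 ok]
  19: obs=w cand={4} pick 4 [1->4 ok]
  20: obs=w cand={4} pick 4 [4->4 ok]
  21: obs=z cand={3} pick 3 [4->3 ok]
  22: obs=y cand={1,2} pick 2 [3->2 ok]
  23: obs=y cand={1,2} pick 2 [2->2 ok]
  24: obs=x cand={0,5} pick 0 [2->0 ok]
  25: obs=z cand={3} pick 3 [0->3 ok]
  26: obs=y cand={1,2} pick 2 [3->2 ok]
  27: obs=y cand={1,2} pick 2 [2->2 ok]
  28: obs=x cand={0,5} pick 0 [2->0 ok]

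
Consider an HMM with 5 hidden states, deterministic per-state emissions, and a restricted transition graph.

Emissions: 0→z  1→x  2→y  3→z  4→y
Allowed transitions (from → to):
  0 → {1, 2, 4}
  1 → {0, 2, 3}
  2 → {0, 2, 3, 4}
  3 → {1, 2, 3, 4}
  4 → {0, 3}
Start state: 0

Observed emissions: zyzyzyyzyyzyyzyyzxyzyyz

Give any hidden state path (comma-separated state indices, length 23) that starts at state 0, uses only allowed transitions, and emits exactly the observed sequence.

  [0] z  {0,3}  => 0  start
  [1] y  {2,4}  => 2  0->2 ok
  [2] z  {0,3}  => 0  2->0 ok
  [3] y  {2,4}  => 4  0->4 ok
  [4] z  {0,3}  => 0  4->0 ok
  [5] y  {2,4}  => 2  0->2 ok
  [6] y  {2,4}  => 2  2->2 ok
  [7] z  {0,3}  => 0  2->0 ok
  [8] y  {2,4}  => 2  0->2 ok
  [9] y  {2,4}  => 4  2->4 ok
  [10] z  {0,3}  => 0  4->0 ok
  [11] y  {2,4}  => 2  0->2 ok
  [12] y  {2,4}  => 2  2->2 ok
  [13] z  {0,3}  => 0  2->0 ok
  [14] y  {2,4}  => 2  0->2 ok
  [15] y  {2,4}  => 4  2->4 ok
  [16] z  {0,3}  => 0  4->0 ok
  [17] x  {1}  => 1  0->1 ok
  [18] y  {2,4}  => 2  1->2 ok
  [19] z  {0,3}  => 3  2->3 ok
  [20] y  {2,4}  => 2  3->2 ok
  [21] y  {2,4}  => 4  2->4 ok
  [22] z  {0,3}  => 0  4->0 ok

0,2,0,4,0,2,2,0,2,4,0,2,2,0,2,4,0,1,2,3,2,4,0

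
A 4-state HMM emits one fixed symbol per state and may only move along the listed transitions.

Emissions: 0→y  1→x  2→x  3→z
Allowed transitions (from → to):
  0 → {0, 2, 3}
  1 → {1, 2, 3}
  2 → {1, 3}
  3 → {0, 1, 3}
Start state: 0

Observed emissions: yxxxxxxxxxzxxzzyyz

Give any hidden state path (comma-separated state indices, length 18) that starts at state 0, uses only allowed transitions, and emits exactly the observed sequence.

  0: obs=y cand={0} pick 0 [start]
  1: obs=x cand={1,2} pick 2 [0->2 ok]
  2: obs=x cand={1,2} pick 1 [2->1 ok]
  3: obs=x cand={1,2} pick 1 [1->1 ok]
  4: obs=x cand={1,2} pick 1 [1->1 ok]
  5: obs=x cand={1,2} pick 2 [1->2 ok]
  6: obs=x cand={1,2} pick 1 [2->1 ok]
  7: obs=x cand={1,2} pick 1 [1->1 ok]
  8: obs=x cand={1,2} pick 2 [1->2 ok]
  9: obs=x cand={1,2} pick 1 [2->1 ok]
  10: obs=z cand={3} pick 3 [1->3 ok]
  11: obs=x cand={1,2} pick 1 [3->1 ok]
  12: obs=x cand={1,2} pick 1 [1->1 ok]
  13: obs=z cand={3} pick 3 [1->3 ok]
  14: obs=z cand={3} pick 3 [3->3 ok]
  15: obs=y cand={0} pick 0 [3->0 ok]
  16: obs=y cand={0} pick 0 [0->0 ok]
  17: obs=z cand={3} pick 3 [0->3 ok]

0,2,1,1,1,2,1,1,2,1,3,1,1,3,3,0,0,3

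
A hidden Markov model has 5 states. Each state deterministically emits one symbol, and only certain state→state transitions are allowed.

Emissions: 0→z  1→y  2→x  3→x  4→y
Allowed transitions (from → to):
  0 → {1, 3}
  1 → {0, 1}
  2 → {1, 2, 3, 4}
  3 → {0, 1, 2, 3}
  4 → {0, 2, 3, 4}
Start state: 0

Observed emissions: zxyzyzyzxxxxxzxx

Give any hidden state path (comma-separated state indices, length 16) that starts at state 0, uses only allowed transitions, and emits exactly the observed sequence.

  t0 'z' -> {0}, take 0 (start)
  t1 'x' -> {2,3}, take 3 (0->3 ok)
  t2 'y' -> {1,4}, take 1 (3->1 ok)
  t3 'z' -> {0}, take 0 (1->0 ok)
  t4 'y' -> {1,4}, take 1 (0->1 ok)
  t5 'z' -> {0}, take 0 (1->0 ok)
  t6 'y' -> {1,4}, take 1 (0->1 ok)
  t7 'z' -> {0}, take 0 (1->0 ok)
  t8 'x' -> {2,3}, take 3 (0->3 ok)
  t9 'x' -> {2,3}, take 2 (3->2 ok)
  t10 'x' -> {2,3}, take 2 (2->2 ok)
  t11 'x' -> {2,3}, take 2 (2->2 ok)
  t12 'x' -> {2,3}, take 3 (2->3 ok)
  t13 'z' -> {0}, take 0 (3->0 ok)
  t14 'x' -> {2,3}, take 3 (0->3 ok)
  t15 'x' -> {2,3}, take 2 (3->2 ok)

0,3,1,0,1,0,1,0,3,2,2,2,3,0,3,2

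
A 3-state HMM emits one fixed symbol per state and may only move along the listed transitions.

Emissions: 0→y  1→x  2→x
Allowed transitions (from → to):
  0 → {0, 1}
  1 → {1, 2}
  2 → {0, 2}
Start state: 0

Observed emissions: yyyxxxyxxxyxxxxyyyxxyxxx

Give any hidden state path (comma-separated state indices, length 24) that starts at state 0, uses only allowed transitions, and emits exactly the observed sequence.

  0: obs=y cand={0} pick 0 [start]
  1: obs=y cand={0} pick 0 [0->0 ok]
  2: obs=y cand={0} pick 0 [0->0 ok]
  3: obs=x cand={1,2} pick 1 [0->1 ok]
  4: obs=x cand={1,2} pick 1 [1->1 ok]
  5: obs=x cand={1,2} pick 2 [1->2 ok]
  6: obs=y cand={0} pick 0 [2->0 ok]
  7: obs=x cand={1,2} pick 1 [0->1 ok]
  8: obs=x cand={1,2} pick 2 [1->2 ok]
  9: obs=x cand={1,2} pick 2 [2->2 ok]
  10: obs=y cand={0} pick 0 [2->0 ok]
  11: obs=x cand={1,2} pick 1 [0->1 ok]
  12: obs=x cand={1,2} pick 1 [1->1 ok]
  13: obs=x cand={1,2} pick 1 [1->1 ok]
  14: obs=x cand={1,2} pick 2 [1->2 ok]
  15: obs=y cand={0} pick 0 [2->0 ok]
  16: obs=y cand={0} pick 0 [0->0 ok]
  17: obs=y cand={0} pick 0 [0->0 ok]
  18: obs=x cand={1,2} pick 1 [0->1 ok]
  19: obs=x cand={1,2} pick 2 [1->2 ok]
  20: obs=y cand={0} pick 0 [2->0 ok]
  21: obs=x cand={1,2} pick 1 [0->1 ok]
  22: obs=x cand={1,2} pick 1 [1->1 ok]
  23: obs=x cand={1,2} pick 2 [1->2 ok]

0,0,0,1,1,2,0,1,2,2,0,1,1,1,2,0,0,0,1,2,0,1,1,2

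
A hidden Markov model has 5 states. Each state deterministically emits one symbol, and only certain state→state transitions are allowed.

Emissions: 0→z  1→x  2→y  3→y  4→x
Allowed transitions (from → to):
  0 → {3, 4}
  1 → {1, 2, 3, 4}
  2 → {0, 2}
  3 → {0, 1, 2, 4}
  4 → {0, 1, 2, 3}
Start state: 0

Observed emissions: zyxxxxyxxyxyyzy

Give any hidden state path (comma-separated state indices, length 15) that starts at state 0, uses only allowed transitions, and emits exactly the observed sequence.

  0: obs=z cand={0} pick 0 [start]
  1: obs=y cand={2,3} pick 3 [0->3 ok]
  2: obs=x cand={1,4} pick 1 [3->1 ok]
  3: obs=x cand={1,4} pick 4 [1->4 ok]
  4: obs=x cand={1,4} pick 1 [4->1 ok]
  5: obs=x cand={1,4} pick 1 [1->1 ok]
  6: obs=y cand={2,3} pick 3 [1->3 ok]
  7: obs=x cand={1,4} pick 1 [3->1 ok]
  8: obs=x cand={1,4} pick 4 [1->4 ok]
  9: obs=y cand={2,3} pick 3 [4->3 ok]
  10: obs=x cand={1,4} pick 4 [3->4 ok]
  11: obs=y cand={2,3} pick 2 [4->2 ok]
  12: obs=y cand={2,3} pick 2 [2->2 ok]
  13: obs=z cand={0} pick 0 [2->0 ok]
  14: obs=y cand={2,3} pick 3 [0->3 ok]

0,3,1,4,1,1,3,1,4,3,4,2,2,0,3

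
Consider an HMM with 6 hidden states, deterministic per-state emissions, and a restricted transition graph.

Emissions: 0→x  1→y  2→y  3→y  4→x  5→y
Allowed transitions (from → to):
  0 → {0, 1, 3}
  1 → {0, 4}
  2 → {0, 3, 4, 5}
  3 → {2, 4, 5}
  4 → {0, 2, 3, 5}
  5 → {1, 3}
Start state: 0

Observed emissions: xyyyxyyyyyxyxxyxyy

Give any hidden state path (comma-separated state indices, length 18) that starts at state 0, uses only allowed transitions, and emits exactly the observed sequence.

  pos 0: x in {0,4}, choose 0; start
  pos 1: y in {1,2,3,5}, choose 3; 0->3 ok
  pos 2: y in {1,2,3,5}, choose 5; 3->5 ok
  pos 3: y in {1,2,3,5}, choose 3; 5->3 ok
  pos 4: x in {0,4}, choose 4; 3->4 ok
  pos 5: y in {1,2,3,5}, choose 3; 4->3 ok
  pos 6: y in {1,2,3,5}, choose 5; 3->5 ok
  pos 7: y in {1,2,3,5}, choose 3; 5->3 ok
  pos 8: y in {1,2,3,5}, choose 5; 3->5 ok
  pos 9: y in {1,2,3,5}, choose 1; 5->1 ok
  pos 10: x in {0,4}, choose 0; 1->0 ok
  pos 11: y in {1,2,3,5}, choose 1; 0->1 ok
  pos 12: x in {0,4}, choose 0; 1->0 ok
  pos 13: x in {0,4}, choose 0; 0->0 ok
  pos 14: y in {1,2,3,5}, choose 3; 0->3 ok
  pos 15: x in {0,4}, choose 4; 3->4 ok
  pos 16: y in {1,2,3,5}, choose 2; 4->2 ok
  pos 17: y in {1,2,3,5}, choose 3; 2->3 ok

0,3,5,3,4,3,5,3,5,1,0,1,0,0,3,4,2,3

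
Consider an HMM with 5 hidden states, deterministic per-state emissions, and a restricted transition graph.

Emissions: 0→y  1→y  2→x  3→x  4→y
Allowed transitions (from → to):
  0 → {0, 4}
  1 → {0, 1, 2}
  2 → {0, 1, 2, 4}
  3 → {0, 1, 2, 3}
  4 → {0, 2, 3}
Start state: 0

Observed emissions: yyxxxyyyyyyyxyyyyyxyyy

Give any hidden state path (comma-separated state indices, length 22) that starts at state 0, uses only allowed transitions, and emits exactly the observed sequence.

  t0 'y' -> {0,1,4}, take 0 (start)
  t1 'y' -> {0,1,4}, take 4 (0->4 ok)
  t2 'x' -> {2,3}, take 3 (4->3 ok)
  t3 'x' -> {2,3}, take 3 (3->3 ok)
  t4 'x' -> {2,3}, take 3 (3->3 ok)
  t5 'y' -> {0,1,4}, take 0 (3->0 ok)
  t6 'y' -> {0,1,4}, take 0 (0->0 ok)
  t7 'y' -> {0,1,4}, take 4 (0->4 ok)
  t8 'y' -> {0,1,4}, take 0 (4->0 ok)
  t9 'y' -> {0,1,4}, take 4 (0->4 ok)
  t10 'y' -> {0,1,4}, take 0 (4->0 ok)
  t11 'y' -> {0,1,4}, take 4 (0->4 ok)
  t12 'x' -> {2,3}, take 2 (4->2 ok)
  t13 'y' -> {0,1,4}, take 1 (2->1 ok)
  t14 'y' -> {0,1,4}, take 0 (1->0 ok)
  t15 'y' -> {0,1,4}, take 0 (0->0 ok)
  t16 'y' -> {0,1,4}, take 0 (0->0 ok)
  t17 'y' -> {0,1,4}, take 4 (0->4 ok)
  t18 'x' -> {2,3}, take 2 (4->2 ok)
  t19 'y' -> {0,1,4}, take 1 (2->1 ok)
  t20 'y' -> {0,1,4}, take 0 (1->0 ok)
  t21 'y' -> {0,1,4}, take 0 (0->0 ok)

0,4,3,3,3,0,0,4,0,4,0,4,2,1,0,0,0,4,2,1,0,0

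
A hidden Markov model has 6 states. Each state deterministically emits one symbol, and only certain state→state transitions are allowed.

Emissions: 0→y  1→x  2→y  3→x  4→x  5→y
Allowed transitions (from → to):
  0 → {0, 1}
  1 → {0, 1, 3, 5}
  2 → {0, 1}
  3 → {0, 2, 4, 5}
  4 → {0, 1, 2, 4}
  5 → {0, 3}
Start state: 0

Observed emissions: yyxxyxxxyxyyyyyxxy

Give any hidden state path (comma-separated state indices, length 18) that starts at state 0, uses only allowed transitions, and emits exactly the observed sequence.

  0: obs=y cand={0,2,5} pick 0 [start]
  1: obs=y cand={0,2,5} pick 0 [0->0 ok]
  2: obs=x cand={1,3,4} pick 1 [0->1 ok]
  3: obs=x cand={1,3,4} pick 3 [1->3 ok]
  4: obs=y cand={0,2,5} pick 0 [3->0 ok]
  5: obs=x cand={1,3,4} pick 1 [0->1 ok]
  6: obs=x cand={1,3,4} pick 1 [1->1 ok]
  7: obs=x cand={1,3,4} pick 3 [1->3 ok]
  8: obs=y cand={0,2,5} pick 5 [3->5 ok]
  9: obs=x cand={1,3,4} pick 3 [5->3 ok]
  10: obs=y cand={0,2,5} pick 0 [3->0 ok]
  11: obs=y cand={0,2,5} pick 0 [0->0 ok]
  12: obs=y cand={0,2,5} pick 0 [0->0 ok]
  13: obs=y cand={0,2,5} pick 0 [0->0 ok]
  14: obs=y cand={0,2,5} pick 0 [0->0 ok]
  15: obs=x cand={1,3,4} pick 1 [0->1 ok]
  16: obs=x cand={1,3,4} pick 3 [1->3 ok]
  17: obs=y cand={0,2,5} pick 2 [3->2 ok]

0,0,1,3,0,1,1,3,5,3,0,0,0,0,0,1,3,2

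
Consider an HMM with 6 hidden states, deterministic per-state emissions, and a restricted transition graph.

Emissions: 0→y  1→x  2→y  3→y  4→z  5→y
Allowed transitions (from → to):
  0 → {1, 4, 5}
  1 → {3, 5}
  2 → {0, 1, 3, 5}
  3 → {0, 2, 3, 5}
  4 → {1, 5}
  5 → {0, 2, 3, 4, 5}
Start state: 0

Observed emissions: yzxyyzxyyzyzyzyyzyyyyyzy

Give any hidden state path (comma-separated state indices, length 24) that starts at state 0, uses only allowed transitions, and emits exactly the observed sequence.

  [0] y  {0,2,3,5}  => 0  start
  [1] z  {4}  => 4  0->4 ok
  [2] x  {1}  => 1  4->1 ok
  [3] y  {0,2,3,5}  => 5  1->5 ok
  [4] y  {0,2,3,5}  => 5  5->5 ok
  [5] z  {4}  => 4  5->4 ok
  [6] x  {1}  => 1  4->1 ok
  [7] y  {0,2,3,5}  => 5  1->5 ok
  [8] y  {0,2,3,5}  => 0  5->0 ok
  [9] z  {4}  => 4  0->4 ok
  [10] y  {0,2,3,5}  => 5  4->5 ok
  [11] z  {4}  => 4  5->4 ok
  [12] y  {0,2,3,5}  => 5  4->5 ok
  [13] z  {4}  => 4  5->4 ok
  [14] y  {0,2,3,5}  => 5  4->5 ok
  [15] y  {0,2,3,5}  => 5  5->5 ok
  [16] z  {4}  => 4  5->4 ok
  [17] y  {0,2,3,5}  => 5  4->5 ok
  [18] y  {0,2,3,5}  => 0  5->0 ok
  [19] y  {0,2,3,5}  => 5  0->5 ok
  [20] y  {0,2,3,5}  => 2  5->2 ok
  [21] y  {0,2,3,5}  => 0  2->0 ok
  [22] z  {4}  => 4  0->4 ok
  [23] y  {0,2,3,5}  => 5  4->5 ok

0,4,1,5,5,4,1,5,0,4,5,4,5,4,5,5,4,5,0,5,2,0,4,5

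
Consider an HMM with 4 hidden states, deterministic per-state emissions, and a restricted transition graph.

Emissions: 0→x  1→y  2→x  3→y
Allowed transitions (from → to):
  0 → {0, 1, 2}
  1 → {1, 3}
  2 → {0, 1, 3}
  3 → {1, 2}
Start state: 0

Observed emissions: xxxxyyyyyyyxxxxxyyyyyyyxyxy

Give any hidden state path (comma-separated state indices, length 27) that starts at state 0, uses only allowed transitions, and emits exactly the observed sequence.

  [0] x  {0,2}  => 0  start
  [1] x  {0,2}  => 0  0->0 ok
  [2] x  {0,2}  => 0  0->0 ok
  [3] x  {0,2}  => 0  0->0 ok
  [4] y  {1,3}  => 1  0->1 ok
  [5] y  {1,3}  => 3  1->3 ok
  [6] y  {1,3}  => 1  3->1 ok
  [7] y  {1,3}  => 1  1->1 ok
  [8] y  {1,3}  => 1  1->1 ok
  [9] y  {1,3}  => 1  1->1 ok
  [10] y  {1,3}  => 3  1->3 ok
  [11] x  {0,2}  => 2  3->2 ok
  [12] x  {0,2}  => 0  2->0 ok
  [13] x  {0,2}  => 2  0->2 ok
  [14] x  {0,2}  => 0  2->0 ok
  [15] x  {0,2}  => 2  0->2 ok
  [16] y  {1,3}  => 1  2->1 ok
  [17] y  {1,3}  => 1  1->1 ok
  [18] y  {1,3}  => 1  1->1 ok
  [19] y  {1,3}  => 1  1->1 ok
  [20] y  {1,3}  => 1  1->1 ok
  [21] y  {1,3}  => 1  1->1 ok
  [22] y  {1,3}  => 3  1->3 ok
  [23] x  {0,2}  => 2  3->2 ok
  [24] y  {1,3}  => 3  2->3 ok
  [25] x  {0,2}  => 2  3->2 ok
  [26] y  {1,3}  => 3  2->3 ok

0,0,0,0,1,3,1,1,1,1,3,2,0,2,0,2,1,1,1,1,1,1,3,2,3,2,3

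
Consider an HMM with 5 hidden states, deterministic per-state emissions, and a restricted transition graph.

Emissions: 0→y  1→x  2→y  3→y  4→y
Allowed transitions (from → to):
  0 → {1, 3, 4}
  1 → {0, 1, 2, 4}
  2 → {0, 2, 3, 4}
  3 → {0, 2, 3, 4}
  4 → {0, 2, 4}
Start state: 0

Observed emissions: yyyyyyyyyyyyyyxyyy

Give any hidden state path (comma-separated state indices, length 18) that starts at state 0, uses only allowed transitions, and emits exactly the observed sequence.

  pos 0: y in {0,2,3,4}, choose 0; start
  pos 1: y in {0,2,3,4}, choose 3; 0->3 ok
  pos 2: y in {0,2,3,4}, choose 2; 3->2 ok
  pos 3: y in {0,2,3,4}, choose 4; 2->4 ok
  pos 4: y in {0,2,3,4}, choose 2; 4->2 ok
  pos 5: y in {0,2,3,4}, choose 0; 2->0 ok
  pos 6: y in {0,2,3,4}, choose 4; 0->4 ok
  pos 7: y in {0,2,3,4}, choose 2; 4->2 ok
  pos 8: y in {0,2,3,4}, choose 3; 2->3 ok
  pos 9: y in {0,2,3,4}, choose 2; 3->2 ok
  pos 10: y in {0,2,3,4}, choose 4; 2->4 ok
  pos 11: y in {0,2,3,4}, choose 0; 4->0 ok
  pos 12: y in {0,2,3,4}, choose 3; 0->3 ok
  pos 13: y in {0,2,3,4}, choose 0; 3->0 ok
  pos 14: x in {1}, choose 1; 0->1 ok
  pos 15: y in {0,2,3,4}, choose 4; 1->4 ok
  pos 16: y in {0,2,3,4}, choose 2; 4->2 ok
  pos 17: y in {0,2,3,4}, choose 2; 2->2 ok

0,3,2,4,2,0,4,2,3,2,4,0,3,0,1,4,2,2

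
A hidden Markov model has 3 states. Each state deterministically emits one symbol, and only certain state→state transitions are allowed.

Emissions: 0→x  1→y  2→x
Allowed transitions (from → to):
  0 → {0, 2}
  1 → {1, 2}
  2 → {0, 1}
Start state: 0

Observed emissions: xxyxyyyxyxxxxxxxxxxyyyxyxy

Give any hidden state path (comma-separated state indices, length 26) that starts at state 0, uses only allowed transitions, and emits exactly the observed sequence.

  t0 'x' -> {0,2}, take 0 (start)
  t1 'x' -> {0,2}, take 2 (0->2 ok)
  t2 'y' -> {1}, take 1 (2->1 ok)
  t3 'x' -> {0,2}, take 2 (1->2 ok)
  t4 'y' -> {1}, take 1 (2->1 ok)
  t5 'y' -> {1}, take 1 (1->1 ok)
  t6 'y' -> {1}, take 1 (1->1 ok)
  t7 'x' -> {0,2}, take 2 (1->2 ok)
  t8 'y' -> {1}, take 1 (2->1 ok)
  t9 'x' -> {0,2}, take 2 (1->2 ok)
  t10 'x' -> {0,2}, take 0 (2->0 ok)
  t11 'x' -> {0,2}, take 0 (0->0 ok)
  t12 'x' -> {0,2}, take 2 (0->2 ok)
  t13 'x' -> {0,2}, take 0 (2->0 ok)
  t14 'x' -> {0,2}, take 0 (0->0 ok)
  t15 'x' -> {0,2}, take 0 (0->0 ok)
  t16 'x' -> {0,2}, take 0 (0->0 ok)
  t17 'x' -> {0,2}, take 0 (0->0 ok)
  t18 'x' -> {0,2}, take 2 (0->2 ok)
  t19 'y' -> {1}, take 1 (2->1 ok)
  t20 'y' -> {1}, take 1 (1->1 ok)
  t21 'y' -> {1}, take 1 (1->1 ok)
  t22 'x' -> {0,2}, take 2 (1->2 ok)
  t23 'y' -> {1}, take 1 (2->1 ok)
  t24 'x' -> {0,2}, take 2 (1->2 ok)
  t25 'y' -> {1}, take 1 (2->1 ok)

0,2,1,2,1,1,1,2,1,2,0,0,2,0,0,0,0,0,2,1,1,1,2,1,2,1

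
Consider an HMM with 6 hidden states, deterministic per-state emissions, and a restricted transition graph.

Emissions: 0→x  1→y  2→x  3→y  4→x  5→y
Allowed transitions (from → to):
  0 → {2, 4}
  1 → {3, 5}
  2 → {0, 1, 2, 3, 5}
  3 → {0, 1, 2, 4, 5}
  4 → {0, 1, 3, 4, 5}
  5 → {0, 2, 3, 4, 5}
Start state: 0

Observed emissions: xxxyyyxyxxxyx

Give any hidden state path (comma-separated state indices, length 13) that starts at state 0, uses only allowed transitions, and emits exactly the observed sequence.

0,4,4,1,5,5,4,3,0,4,4,3,4

  pos 0: x in {0,2,4}, choose 0; start
  pos 1: x in {0,2,4}, choose 4; 0->4 ok
  pos 2: x in {0,2,4}, choose 4; 4->4 ok
  pos 3: y in {1,3,5}, choose 1; 4->1 ok
  pos 4: y in {1,3,5}, choose 5; 1->5 ok
  pos 5: y in {1,3,5}, choose 5; 5->5 ok
  pos 6: x in {0,2,4}, choose 4; 5->4 ok
  pos 7: y in {1,3,5}, choose 3; 4->3 ok
  pos 8: x in {0,2,4}, choose 0; 3->0 ok
  pos 9: x in {0,2,4}, choose 4; 0->4 ok
  pos 10: x in {0,2,4}, choose 4; 4->4 ok
  pos 11: y in {1,3,5}, choose 3; 4->3 ok
  pos 12: x in {0,2,4}, choose 4; 3->4 ok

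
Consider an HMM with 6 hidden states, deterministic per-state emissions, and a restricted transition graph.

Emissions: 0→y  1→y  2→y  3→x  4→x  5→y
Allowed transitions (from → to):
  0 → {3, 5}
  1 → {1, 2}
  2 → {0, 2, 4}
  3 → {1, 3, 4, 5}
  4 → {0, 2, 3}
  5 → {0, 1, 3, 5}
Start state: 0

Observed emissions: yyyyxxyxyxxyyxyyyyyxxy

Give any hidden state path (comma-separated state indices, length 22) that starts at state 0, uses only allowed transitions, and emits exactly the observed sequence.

0,5,5,0,3,4,2,4,0,3,4,2,0,3,1,1,2,2,2,4,3,5

  0: obs=y cand={0,1,2,5} pick 0 [start]
  1: obs=y cand={0,1,2,5} pick 5 [0->5 ok]
  2: obs=y cand={0,1,2,5} pick 5 [5->5 ok]
  3: obs=y cand={0,1,2,5} pick 0 [5->0 ok]
  4: obs=x cand={3,4} pick 3 [0->3 ok]
  5: obs=x cand={3,4} pick 4 [3->4 ok]
  6: obs=y cand={0,1,2,5} pick 2 [4->2 ok]
  7: obs=x cand={3,4} pick 4 [2->4 ok]
  8: obs=y cand={0,1,2,5} pick 0 [4->0 ok]
  9: obs=x cand={3,4} pick 3 [0->3 ok]
  10: obs=x cand={3,4} pick 4 [3->4 ok]
  11: obs=y cand={0,1,2,5} pick 2 [4->2 ok]
  12: obs=y cand={0,1,2,5} pick 0 [2->0 ok]
  13: obs=x cand={3,4} pick 3 [0->3 ok]
  14: obs=y cand={0,1,2,5} pick 1 [3->1 ok]
  15: obs=y cand={0,1,2,5} pick 1 [1->1 ok]
  16: obs=y cand={0,1,2,5} pick 2 [1->2 ok]
  17: obs=y cand={0,1,2,5} pick 2 [2->2 ok]
  18: obs=y cand={0,1,2,5} pick 2 [2->2 ok]
  19: obs=x cand={3,4} pick 4 [2->4 ok]
  20: obs=x cand={3,4} pick 3 [4->3 ok]
  21: obs=y cand={0,1,2,5} pick 5 [3->5 ok]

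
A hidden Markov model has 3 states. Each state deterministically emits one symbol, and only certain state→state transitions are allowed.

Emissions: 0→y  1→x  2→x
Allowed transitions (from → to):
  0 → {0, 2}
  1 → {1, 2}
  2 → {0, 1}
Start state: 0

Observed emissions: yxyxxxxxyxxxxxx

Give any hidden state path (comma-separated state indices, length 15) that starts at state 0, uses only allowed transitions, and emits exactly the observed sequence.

0,2,0,2,1,2,1,2,0,2,1,1,1,2,1

  t0 'y' -> {0}, take 0 (start)
  t1 'x' -> {1,2}, take 2 (0->2 ok)
  t2 'y' -> {0}, take 0 (2->0 ok)
  t3 'x' -> {1,2}, take 2 (0->2 ok)
  t4 'x' -> {1,2}, take 1 (2->1 ok)
  t5 'x' -> {1,2}, take 2 (1->2 ok)
  t6 'x' -> {1,2}, take 1 (2->1 ok)
  t7 'x' -> {1,2}, take 2 (1->2 ok)
  t8 'y' -> {0}, take 0 (2->0 ok)
  t9 'x' -> {1,2}, take 2 (0->2 ok)
  t10 'x' -> {1,2}, take 1 (2->1 ok)
  t11 'x' -> {1,2}, take 1 (1->1 ok)
  t12 'x' -> {1,2}, take 1 (1->1 ok)
  t13 'x' -> {1,2}, take 2 (1->2 ok)
  t14 'x' -> {1,2}, take 1 (2->1 ok)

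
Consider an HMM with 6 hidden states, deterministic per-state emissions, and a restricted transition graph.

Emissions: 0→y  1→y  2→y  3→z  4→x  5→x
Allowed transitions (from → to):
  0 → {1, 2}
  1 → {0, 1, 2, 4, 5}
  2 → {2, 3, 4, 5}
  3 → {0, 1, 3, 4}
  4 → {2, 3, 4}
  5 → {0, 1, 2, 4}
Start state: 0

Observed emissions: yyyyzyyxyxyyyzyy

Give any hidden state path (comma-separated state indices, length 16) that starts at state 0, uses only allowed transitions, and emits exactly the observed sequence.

  0: obs=y cand={0,1,2} pick 0 [start]
  1: obs=y cand={0,1,2} pick 1 [0->1 ok]
  2: obs=y cand={0,1,2} pick 1 [1->1 ok]
  3: obs=y cand={0,1,2} pick 2 [1->2 ok]
  4: obs=z cand={3} pick 3 [2->3 ok]
  5: obs=y cand={0,1,2} pick 1 [3->1 ok]
  6: obs=y cand={0,1,2} pick 2 [1->2 ok]
  7: obs=x cand={4,5} pick 5 [2->5 ok]
  8: obs=y cand={0,1,2} pick 1 [5->1 ok]
  9: obs=x cand={4,5} pick 5 [1->5 ok]
  10: obs=y cand={0,1,2} pick 1 [5->1 ok]
  11: obs=y cand={0,1,2} pick 2 [1->2 ok]
  12: obs=y cand={0,1,2} pick 2 [2->2 ok]
  13: obs=z cand={3} pick 3 [2->3 ok]
  14: obs=y cand={0,1,2} pick 1 [3->1 ok]
  15: obs=y cand={0,1,2} pick 0 [1->0 ok]

0,1,1,2,3,1,2,5,1,5,1,2,2,3,1,0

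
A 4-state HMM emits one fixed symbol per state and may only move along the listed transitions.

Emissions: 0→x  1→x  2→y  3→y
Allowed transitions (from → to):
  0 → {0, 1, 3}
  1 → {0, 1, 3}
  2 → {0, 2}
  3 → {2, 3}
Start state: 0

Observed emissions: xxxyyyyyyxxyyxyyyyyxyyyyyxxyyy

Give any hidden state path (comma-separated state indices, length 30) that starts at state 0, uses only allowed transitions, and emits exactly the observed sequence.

  pos 0: x in {0,1}, choose 0; start
  pos 1: x in {0,1}, choose 0; 0->0 ok
  pos 2: x in {0,1}, choose 1; 0->1 ok
  pos 3: y in {2,3}, choose 3; 1->3 ok
  pos 4: y in {2,3}, choose 2; 3->2 ok
  pos 5: y in {2,3}, choose 2; 2->2 ok
  pos 6: y in {2,3}, choose 2; 2->2 ok
  pos 7: y in {2,3}, choose 2; 2->2 ok
  pos 8: y in {2,3}, choose 2; 2->2 ok
  pos 9: x in {0,1}, choose 0; 2->0 ok
  pos 10: x in {0,1}, choose 0; 0->0 ok
  pos 11: y in {2,3}, choose 3; 0->3 ok
  pos 12: y in {2,3}, choose 2; 3->2 ok
  pos 13: x in {0,1}, choose 0; 2->0 ok
  pos 14: y in {2,3}, choose 3; 0->3 ok
  pos 15: y in {2,3}, choose 3; 3->3 ok
  pos 16: y in {2,3}, choose 3; 3->3 ok
  pos 17: y in {2,3}, choose 3; 3->3 ok
  pos 18: y in {2,3}, choose 2; 3->2 ok
  pos 19: x in {0,1}, choose 0; 2->0 ok
  pos 20: y in {2,3}, choose 3; 0->3 ok
  pos 21: y in {2,3}, choose 3; 3->3 ok
  pos 22: y in {2,3}, choose 2; 3->2 ok
  pos 23: y in {2,3}, choose 2; 2->2 ok
  pos 24: y in {2,3}, choose 2; 2->2 ok
  pos 25: x in {0,1}, choose 0; 2->0 ok
  pos 26: x in {0,1}, choose 0; 0->0 ok
  pos 27: y in {2,3}, choose 3; 0->3 ok
  pos 28: y in {2,3}, choose 3; 3->3 ok
  pos 29: y in {2,3}, choose 2; 3->2 ok

0,0,1,3,2,2,2,2,2,0,0,3,2,0,3,3,3,3,2,0,3,3,2,2,2,0,0,3,3,2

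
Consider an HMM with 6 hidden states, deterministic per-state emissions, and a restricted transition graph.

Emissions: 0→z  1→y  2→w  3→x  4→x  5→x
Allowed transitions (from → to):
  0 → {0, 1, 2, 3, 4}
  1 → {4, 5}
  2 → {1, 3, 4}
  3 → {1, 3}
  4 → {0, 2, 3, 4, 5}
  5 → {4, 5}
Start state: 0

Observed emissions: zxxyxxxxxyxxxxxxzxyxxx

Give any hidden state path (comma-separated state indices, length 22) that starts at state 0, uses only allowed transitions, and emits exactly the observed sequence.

0,3,3,1,5,4,3,3,3,1,5,5,4,5,4,4,0,3,1,4,3,3

  [0] z  {0}  => 0  start
  [1] x  {3,4,5}  => 3  0->3 ok
  [2] x  {3,4,5}  => 3  3->3 ok
  [3] y  {1}  => 1  3->1 ok
  [4] x  {3,4,5}  => 5  1->5 ok
  [5] x  {3,4,5}  => 4  5->4 ok
  [6] x  {3,4,5}  => 3  4->3 ok
  [7] x  {3,4,5}  => 3  3->3 ok
  [8] x  {3,4,5}  => 3  3->3 ok
  [9] y  {1}  => 1  3->1 ok
  [10] x  {3,4,5}  => 5  1->5 ok
  [11] x  {3,4,5}  => 5  5->5 ok
  [12] x  {3,4,5}  => 4  5->4 ok
  [13] x  {3,4,5}  => 5  4->5 ok
  [14] x  {3,4,5}  => 4  5->4 ok
  [15] x  {3,4,5}  => 4  4->4 ok
  [16] z  {0}  => 0  4->0 ok
  [17] x  {3,4,5}  => 3  0->3 ok
  [18] y  {1}  => 1  3->1 ok
  [19] x  {3,4,5}  => 4  1->4 ok
  [20] x  {3,4,5}  => 3  4->3 ok
  [21] x  {3,4,5}  => 3  3->3 ok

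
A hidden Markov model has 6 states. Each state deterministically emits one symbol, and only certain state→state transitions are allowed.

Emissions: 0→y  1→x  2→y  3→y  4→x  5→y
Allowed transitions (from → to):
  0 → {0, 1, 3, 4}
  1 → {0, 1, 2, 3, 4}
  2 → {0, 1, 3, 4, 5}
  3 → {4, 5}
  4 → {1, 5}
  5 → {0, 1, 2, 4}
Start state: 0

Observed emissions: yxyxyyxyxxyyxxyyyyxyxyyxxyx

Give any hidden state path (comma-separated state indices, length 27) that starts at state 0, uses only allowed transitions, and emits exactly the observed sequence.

0,4,5,1,2,3,4,5,4,1,3,5,1,4,5,0,3,5,4,5,4,5,0,4,1,2,1

  pos 0: y in {0,2,3,5}, choose 0; start
  pos 1: x in {1,4}, choose 4; 0->4 ok
  pos 2: y in {0,2,3,5}, choose 5; 4->5 ok
  pos 3: x in {1,4}, choose 1; 5->1 ok
  pos 4: y in {0,2,3,5}, choose 2; 1->2 ok
  pos 5: y in {0,2,3,5}, choose 3; 2->3 ok
  pos 6: x in {1,4}, choose 4; 3->4 ok
  pos 7: y in {0,2,3,5}, choose 5; 4->5 ok
  pos 8: x in {1,4}, choose 4; 5->4 ok
  pos 9: x in {1,4}, choose 1; 4->1 ok
  pos 10: y in {0,2,3,5}, choose 3; 1->3 ok
  pos 11: y in {0,2,3,5}, choose 5; 3->5 ok
  pos 12: x in {1,4}, choose 1; 5->1 ok
  pos 13: x in {1,4}, choose 4; 1->4 ok
  pos 14: y in {0,2,3,5}, choose 5; 4->5 ok
  pos 15: y in {0,2,3,5}, choose 0; 5->0 ok
  pos 16: y in {0,2,3,5}, choose 3; 0->3 ok
  pos 17: y in {0,2,3,5}, choose 5; 3->5 ok
  pos 18: x in {1,4}, choose 4; 5->4 ok
  pos 19: y in {0,2,3,5}, choose 5; 4->5 ok
  pos 20: x in {1,4}, choose 4; 5->4 ok
  pos 21: y in {0,2,3,5}, choose 5; 4->5 ok
  pos 22: y in {0,2,3,5}, choose 0; 5->0 ok
  pos 23: x in {1,4}, choose 4; 0->4 ok
  pos 24: x in {1,4}, choose 1; 4->1 ok
  pos 25: y in {0,2,3,5}, choose 2; 1->2 ok
  pos 26: x in {1,4}, choose 1; 2->1 ok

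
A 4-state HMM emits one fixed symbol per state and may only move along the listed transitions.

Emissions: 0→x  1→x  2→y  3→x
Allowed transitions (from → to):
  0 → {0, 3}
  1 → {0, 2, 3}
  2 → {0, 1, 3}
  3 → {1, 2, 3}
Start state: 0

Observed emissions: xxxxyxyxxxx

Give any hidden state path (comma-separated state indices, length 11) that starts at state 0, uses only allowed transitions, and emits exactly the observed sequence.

  [0] x  {0,1,3}  => 0  start
  [1] x  {0,1,3}  => 0  0->0 ok
  [2] x  {0,1,3}  => 3  0->3 ok
  [3] x  {0,1,3}  => 1  3->1 ok
  [4] y  {2}  => 2  1->2 ok
  [5] x  {0,1,3}  => 3  2->3 ok
  [6] y  {2}  => 2  3->2 ok
  [7] x  {0,1,3}  => 0  2->0 ok
  [8] x  {0,1,3}  => 0  0->0 ok
  [9] x  {0,1,3}  => 0  0->0 ok
  [10] x  {0,1,3}  => 3  0->3 ok

0,0,3,1,2,3,2,0,0,0,3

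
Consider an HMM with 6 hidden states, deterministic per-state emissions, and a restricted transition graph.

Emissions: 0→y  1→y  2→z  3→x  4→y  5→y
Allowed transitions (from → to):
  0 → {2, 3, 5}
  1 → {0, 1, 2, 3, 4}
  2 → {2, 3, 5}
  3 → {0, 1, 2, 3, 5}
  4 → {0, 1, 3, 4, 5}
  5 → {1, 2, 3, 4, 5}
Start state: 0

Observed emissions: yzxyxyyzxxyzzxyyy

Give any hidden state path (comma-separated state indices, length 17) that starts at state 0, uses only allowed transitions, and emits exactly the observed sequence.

0,2,3,0,3,1,0,2,3,3,1,2,2,3,1,1,4

  [0] y  {0,1,4,5}  => 0  start
  [1] z  {2}  => 2  0->2 ok
  [2] x  {3}  => 3  2->3 ok
  [3] y  {0,1,4,5}  => 0  3->0 ok
  [4] x  {3}  => 3  0->3 ok
  [5] y  {0,1,4,5}  => 1  3->1 ok
  [6] y  {0,1,4,5}  => 0  1->0 ok
  [7] z  {2}  => 2  0->2 ok
  [8] x  {3}  => 3  2->3 ok
  [9] x  {3}  => 3  3->3 ok
  [10] y  {0,1,4,5}  => 1  3->1 ok
  [11] z  {2}  => 2  1->2 ok
  [12] z  {2}  => 2  2->2 ok
  [13] x  {3}  => 3  2->3 ok
  [14] y  {0,1,4,5}  => 1  3->1 ok
  [15] y  {0,1,4,5}  => 1  1->1 ok
  [16] y  {0,1,4,5}  => 4  1->4 ok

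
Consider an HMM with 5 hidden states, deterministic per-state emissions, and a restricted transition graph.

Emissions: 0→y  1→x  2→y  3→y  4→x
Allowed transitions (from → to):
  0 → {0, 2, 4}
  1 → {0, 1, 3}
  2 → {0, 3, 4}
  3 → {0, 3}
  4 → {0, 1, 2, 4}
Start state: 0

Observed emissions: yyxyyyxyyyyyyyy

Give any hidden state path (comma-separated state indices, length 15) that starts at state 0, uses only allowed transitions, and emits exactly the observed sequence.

  [0] y  {0,2,3}  => 0  start
  [1] y  {0,2,3}  => 0  0->0 ok
  [2] x  {1,4}  => 4  0->4 ok
  [3] y  {0,2,3}  => 2  4->2 ok
  [4] y  {0,2,3}  => 3  2->3 ok
  [5] y  {0,2,3}  => 0  3->0 ok
  [6] x  {1,4}  => 4  0->4 ok
  [7] y  {0,2,3}  => 2  4->2 ok
  [8] y  {0,2,3}  => 3  2->3 ok
  [9] y  {0,2,3}  => 3  3->3 ok
  [10] y  {0,2,3}  => 0  3->0 ok
  [11] y  {0,2,3}  => 0  0->0 ok
  [12] y  {0,2,3}  => 2  0->2 ok
  [13] y  {0,2,3}  => 3  2->3 ok
  [14] y  {0,2,3}  => 3  3->3 ok

0,0,4,2,3,0,4,2,3,3,0,0,2,3,3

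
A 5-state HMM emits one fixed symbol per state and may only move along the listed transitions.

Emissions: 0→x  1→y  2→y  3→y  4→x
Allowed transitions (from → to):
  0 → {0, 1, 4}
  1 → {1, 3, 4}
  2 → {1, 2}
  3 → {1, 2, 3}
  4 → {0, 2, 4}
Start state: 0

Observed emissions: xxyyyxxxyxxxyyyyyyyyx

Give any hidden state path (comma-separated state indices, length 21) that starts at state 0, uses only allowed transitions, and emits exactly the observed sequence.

0,4,2,2,1,4,0,0,1,4,0,0,1,1,1,3,3,2,2,1,4

  0: obs=x cand={0,4} pick 0 [start]
  1: obs=x cand={0,4} pick 4 [0->4 ok]
  2: obs=y cand={1,2,3} pick 2 [4->2 ok]
  3: obs=y cand={1,2,3} pick 2 [2->2 ok]
  4: obs=y cand={1,2,3} pick 1 [2->1 ok]
  5: obs=x cand={0,4} pick 4 [1->4 ok]
  6: obs=x cand={0,4} pick 0 [4->0 ok]
  7: obs=x cand={0,4} pick 0 [0->0 ok]
  8: obs=y cand={1,2,3} pick 1 [0->1 ok]
  9: obs=x cand={0,4} pick 4 [1->4 ok]
  10: obs=x cand={0,4} pick 0 [4->0 ok]
  11: obs=x cand={0,4} pick 0 [0->0 ok]
  12: obs=y cand={1,2,3} pick 1 [0->1 ok]
  13: obs=y cand={1,2,3} pick 1 [1->1 ok]
  14: obs=y cand={1,2,3} pick 1 [1->1 ok]
  15: obs=y cand={1,2,3} pick 3 [1->3 ok]
  16: obs=y cand={1,2,3} pick 3 [3->3 ok]
  17: obs=y cand={1,2,3} pick 2 [3->2 ok]
  18: obs=y cand={1,2,3} pick 2 [2->2 ok]
  19: obs=y cand={1,2,3} pick 1 [2->1 ok]
  20: obs=x cand={0,4} pick 4 [1->4 ok]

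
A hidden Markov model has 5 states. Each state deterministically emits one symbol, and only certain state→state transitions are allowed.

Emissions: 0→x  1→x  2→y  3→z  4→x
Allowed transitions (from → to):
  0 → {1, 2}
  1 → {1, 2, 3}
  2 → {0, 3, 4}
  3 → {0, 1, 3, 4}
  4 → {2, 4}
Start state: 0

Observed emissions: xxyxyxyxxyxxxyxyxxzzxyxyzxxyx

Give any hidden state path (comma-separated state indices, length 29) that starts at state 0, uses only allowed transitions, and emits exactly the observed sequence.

0,1,2,4,2,4,2,4,4,2,0,1,1,2,4,2,0,1,3,3,0,2,0,2,3,0,1,2,0

  [0] x  {0,1,4}  => 0  start
  [1] x  {0,1,4}  => 1  0->1 ok
  [2] y  {2}  => 2  1->2 ok
  [3] x  {0,1,4}  => 4  2->4 ok
  [4] y  {2}  => 2  4->2 ok
  [5] x  {0,1,4}  => 4  2->4 ok
  [6] y  {2}  => 2  4->2 ok
  [7] x  {0,1,4}  => 4  2->4 ok
  [8] x  {0,1,4}  => 4  4->4 ok
  [9] y  {2}  => 2  4->2 ok
  [10] x  {0,1,4}  => 0  2->0 ok
  [11] x  {0,1,4}  => 1  0->1 ok
  [12] x  {0,1,4}  => 1  1->1 ok
  [13] y  {2}  => 2  1->2 ok
  [14] x  {0,1,4}  => 4  2->4 ok
  [15] y  {2}  => 2  4->2 ok
  [16] x  {0,1,4}  => 0  2->0 ok
  [17] x  {0,1,4}  => 1  0->1 ok
  [18] z  {3}  => 3  1->3 ok
  [19] z  {3}  => 3  3->3 ok
  [20] x  {0,1,4}  => 0  3->0 ok
  [21] y  {2}  => 2  0->2 ok
  [22] x  {0,1,4}  => 0  2->0 ok
  [23] y  {2}  => 2  0->2 ok
  [24] z  {3}  => 3  2->3 ok
  [25] x  {0,1,4}  => 0  3->0 ok
  [26] x  {0,1,4}  => 1  0->1 ok
  [27] y  {2}  => 2  1->2 ok
  [28] x  {0,1,4}  => 0  2->0 ok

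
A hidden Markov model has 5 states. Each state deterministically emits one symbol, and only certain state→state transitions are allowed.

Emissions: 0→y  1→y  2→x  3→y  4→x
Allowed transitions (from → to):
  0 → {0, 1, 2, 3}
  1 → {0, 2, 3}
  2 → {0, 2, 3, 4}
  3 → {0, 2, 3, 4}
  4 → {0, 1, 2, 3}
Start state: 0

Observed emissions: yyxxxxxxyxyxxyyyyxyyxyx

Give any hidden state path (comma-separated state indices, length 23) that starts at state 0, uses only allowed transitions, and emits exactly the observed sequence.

  pos 0: y in {0,1,3}, choose 0; start
  pos 1: y in {0,1,3}, choose 3; 0->3 ok
  pos 2: x in {2,4}, choose 2; 3->2 ok
  pos 3: x in {2,4}, choose 2; 2->2 ok
  pos 4: x in {2,4}, choose 2; 2->2 ok
  pos 5: x in {2,4}, choose 2; 2->2 ok
  pos 6: x in {2,4}, choose 4; 2->4 ok
  pos 7: x in {2,4}, choose 2; 4->2 ok
  pos 8: y in {0,1,3}, choose 3; 2->3 ok
  pos 9: x in {2,4}, choose 2; 3->2 ok
  pos 10: y in {0,1,3}, choose 3; 2->3 ok
  pos 11: x in {2,4}, choose 2; 3->2 ok
  pos 12: x in {2,4}, choose 2; 2->2 ok
  pos 13: y in {0,1,3}, choose 3; 2->3 ok
  pos 14: y in {0,1,3}, choose 0; 3->0 ok
  pos 15: y in {0,1,3}, choose 0; 0->0 ok
  pos 16: y in {0,1,3}, choose 3; 0->3 ok
  pos 17: x in {2,4}, choose 4; 3->4 ok
  pos 18: y in {0,1,3}, choose 1; 4->1 ok
  pos 19: y in {0,1,3}, choose 3; 1->3 ok
  pos 20: x in {2,4}, choose 4; 3->4 ok
  pos 21: y in {0,1,3}, choose 0; 4->0 ok
  pos 22: x in {2,4}, choose 2; 0->2 ok

0,3,2,2,2,2,4,2,3,2,3,2,2,3,0,0,3,4,1,3,4,0,2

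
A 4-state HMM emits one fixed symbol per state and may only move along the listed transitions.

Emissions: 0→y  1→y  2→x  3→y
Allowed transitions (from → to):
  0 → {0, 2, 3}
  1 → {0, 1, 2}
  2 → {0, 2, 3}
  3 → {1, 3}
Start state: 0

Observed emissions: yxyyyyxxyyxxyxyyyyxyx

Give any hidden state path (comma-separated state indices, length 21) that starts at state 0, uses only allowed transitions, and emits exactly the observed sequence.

0,2,3,3,1,1,2,2,0,0,2,2,0,2,0,3,3,1,2,0,2

  pos 0: y in {0,1,3}, choose 0; start
  pos 1: x in {2}, choose 2; 0->2 ok
  pos 2: y in {0,1,3}, choose 3; 2->3 ok
  pos 3: y in {0,1,3}, choose 3; 3->3 ok
  pos 4: y in {0,1,3}, choose 1; 3->1 ok
  pos 5: y in {0,1,3}, choose 1; 1->1 ok
  pos 6: x in {2}, choose 2; 1->2 ok
  pos 7: x in {2}, choose 2; 2->2 ok
  pos 8: y in {0,1,3}, choose 0; 2->0 ok
  pos 9: y in {0,1,3}, choose 0; 0->0 ok
  pos 10: x in {2}, choose 2; 0->2 ok
  pos 11: x in {2}, choose 2; 2->2 ok
  pos 12: y in {0,1,3}, choose 0; 2->0 ok
  pos 13: x in {2}, choose 2; 0->2 ok
  pos 14: y in {0,1,3}, choose 0; 2->0 ok
  pos 15: y in {0,1,3}, choose 3; 0->3 ok
  pos 16: y in {0,1,3}, choose 3; 3->3 ok
  pos 17: y in {0,1,3}, choose 1; 3->1 ok
  pos 18: x in {2}, choose 2; 1->2 ok
  pos 19: y in {0,1,3}, choose 0; 2->0 ok
  pos 20: x in {2}, choose 2; 0->2 ok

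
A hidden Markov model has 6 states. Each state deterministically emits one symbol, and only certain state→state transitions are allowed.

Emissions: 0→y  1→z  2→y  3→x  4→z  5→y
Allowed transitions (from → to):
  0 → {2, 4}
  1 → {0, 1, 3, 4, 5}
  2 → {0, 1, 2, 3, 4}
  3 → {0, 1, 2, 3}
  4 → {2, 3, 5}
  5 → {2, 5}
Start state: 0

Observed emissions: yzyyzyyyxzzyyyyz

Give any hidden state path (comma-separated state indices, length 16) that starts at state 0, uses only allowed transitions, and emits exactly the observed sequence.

  0: obs=y cand={0,2,5} pick 0 [start]
  1: obs=z cand={1,4} pick 4 [0->4 ok]
  2: obs=y cand={0,2,5} pick 2 [4->2 ok]
  3: obs=y cand={0,2,5} pick 0 [2->0 ok]
  4: obs=z cand={1,4} pick 4 [0->4 ok]
  5: obs=y cand={0,2,5} pick 5 [4->5 ok]
  6: obs=y cand={0,2,5} pick 5 [5->5 ok]
  7: obs=y cand={0,2,5} pick 2 [5->2 ok]
  8: obs=x cand={3} pick 3 [2->3 ok]
  9: obs=z cand={1,4} pick 1 [3->1 ok]
  10: obs=z cand={1,4} pick 4 [1->4 ok]
  11: obs=y cand={0,2,5} pick 5 [4->5 ok]
  12: obs=y cand={0,2,5} pick 5 [5->5 ok]
  13: obs=y cand={0,2,5} pick 5 [5->5 ok]
  14: obs=y cand={0,2,5} pick 2 [5->2 ok]
  15: obs=z cand={1,4} pick 1 [2->1 ok]

0,4,2,0,4,5,5,2,3,1,4,5,5,5,2,1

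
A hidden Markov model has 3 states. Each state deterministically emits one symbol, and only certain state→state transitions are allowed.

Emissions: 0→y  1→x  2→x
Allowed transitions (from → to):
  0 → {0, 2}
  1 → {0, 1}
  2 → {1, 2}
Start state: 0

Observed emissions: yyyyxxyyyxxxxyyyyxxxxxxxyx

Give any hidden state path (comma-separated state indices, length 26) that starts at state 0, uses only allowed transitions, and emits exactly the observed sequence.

  0: obs=y cand={0} pick 0 [start]
  1: obs=y cand={0} pick 0 [0->0 ok]
  2: obs=y cand={0} pick 0 [0->0 ok]
  3: obs=y cand={0} pick 0 [0->0 ok]
  4: obs=x cand={1,2} pick 2 [0->2 ok]
  5: obs=x cand={1,2} pick 1 [2->1 ok]
  6: obs=y cand={0} pick 0 [1->0 ok]
  7: obs=y cand={0} pick 0 [0->0 ok]
  8: obs=y cand={0} pick 0 [0->0 ok]
  9: obs=x cand={1,2} pick 2 [0->2 ok]
  10: obs=x cand={1,2} pick 2 [2->2 ok]
  11: obs=x cand={1,2} pick 2 [2->2 ok]
  12: obs=x cand={1,2} pick 1 [2->1 ok]
  13: obs=y cand={0} pick 0 [1->0 ok]
  14: obs=y cand={0} pick 0 [0->0 ok]
  15: obs=y cand={0} pick 0 [0->0 ok]
  16: obs=y cand={0} pick 0 [0->0 ok]
  17: obs=x cand={1,2} pick 2 [0->2 ok]
  18: obs=x cand={1,2} pick 2 [2->2 ok]
  19: obs=x cand={1,2} pick 2 [2->2 ok]
  20: obs=x cand={1,2} pick 2 [2->2 ok]
  21: obs=x cand={1,2} pick 2 [2->2 ok]
  22: obs=x cand={1,2} pick 1 [2->1 ok]
  23: obs=x cand={1,2} pick 1 [1->1 ok]
  24: obs=y cand={0} pick 0 [1->0 ok]
  25: obs=x cand={1,2} pick 2 [0->2 ok]

0,0,0,0,2,1,0,0,0,2,2,2,1,0,0,0,0,2,2,2,2,2,1,1,0,2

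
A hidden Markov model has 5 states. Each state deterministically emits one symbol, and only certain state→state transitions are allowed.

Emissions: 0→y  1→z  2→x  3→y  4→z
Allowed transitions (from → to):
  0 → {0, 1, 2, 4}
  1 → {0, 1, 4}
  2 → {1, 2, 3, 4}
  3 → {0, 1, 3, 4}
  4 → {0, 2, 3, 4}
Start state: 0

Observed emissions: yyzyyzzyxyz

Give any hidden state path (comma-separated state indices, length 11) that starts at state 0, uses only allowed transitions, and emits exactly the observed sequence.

0,0,4,3,0,1,1,0,2,3,4

  [0] y  {0,3}  => 0  start
  [1] y  {0,3}  => 0  0->0 ok
  [2] z  {1,4}  => 4  0->4 ok
  [3] y  {0,3}  => 3  4->3 ok
  [4] y  {0,3}  => 0  3->0 ok
  [5] z  {1,4}  => 1  0->1 ok
  [6] z  {1,4}  => 1  1->1 ok
  [7] y  {0,3}  => 0  1->0 ok
  [8] x  {2}  => 2  0->2 ok
  [9] y  {0,3}  => 3  2->3 ok
  [10] z  {1,4}  => 4  3->4 ok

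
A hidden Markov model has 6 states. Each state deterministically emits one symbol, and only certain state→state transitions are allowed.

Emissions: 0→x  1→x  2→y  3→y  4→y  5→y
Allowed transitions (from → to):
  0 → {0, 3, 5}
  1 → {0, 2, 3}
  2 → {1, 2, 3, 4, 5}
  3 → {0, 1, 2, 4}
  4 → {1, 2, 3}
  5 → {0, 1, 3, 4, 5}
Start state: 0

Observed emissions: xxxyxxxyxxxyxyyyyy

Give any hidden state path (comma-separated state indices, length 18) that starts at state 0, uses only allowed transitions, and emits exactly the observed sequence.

0,0,0,5,0,0,0,5,1,0,0,5,1,2,4,3,2,3

  pos 0: x in {0,1}, choose 0; start
  pos 1: x in {0,1}, choose 0; 0->0 ok
  pos 2: x in {0,1}, choose 0; 0->0 ok
  pos 3: y in {2,3,4,5}, choose 5; 0->5 ok
  pos 4: x in {0,1}, choose 0; 5->0 ok
  pos 5: x in {0,1}, choose 0; 0->0 ok
  pos 6: x in {0,1}, choose 0; 0->0 ok
  pos 7: y in {2,3,4,5}, choose 5; 0->5 ok
  pos 8: x in {0,1}, choose 1; 5->1 ok
  pos 9: x in {0,1}, choose 0; 1->0 ok
  pos 10: x in {0,1}, choose 0; 0->0 ok
  pos 11: y in {2,3,4,5}, choose 5; 0->5 ok
  pos 12: x in {0,1}, choose 1; 5->1 ok
  pos 13: y in {2,3,4,5}, choose 2; 1->2 ok
  pos 14: y in {2,3,4,5}, choose 4; 2->4 ok
  pos 15: y in {2,3,4,5}, choose 3; 4->3 ok
  pos 16: y in {2,3,4,5}, choose 2; 3->2 ok
  pos 17: y in {2,3,4,5}, choose 3; 2->3 ok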